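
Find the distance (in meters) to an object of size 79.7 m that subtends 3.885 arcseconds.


D = size / theta_rad, theta_rad = 3.885 * pi/(180*3600) = 1.884e-05, D = 4.231e+06

4.231e+06 m


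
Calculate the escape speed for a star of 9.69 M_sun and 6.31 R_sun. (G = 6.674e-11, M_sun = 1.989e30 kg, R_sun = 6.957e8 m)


M = 9.69 * 1.989e30 kg = 1.927341e+31 kg; R = 6.31 * 6.957e8 m = 4.389867e+09 m. v_esc = sqrt(2GM/R) = sqrt(2 * 6.674e-11 * 1.927341e+31 / 4.389867e+09) = 765529.0888

765529.0888 m/s


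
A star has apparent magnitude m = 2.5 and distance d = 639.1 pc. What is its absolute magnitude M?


M = m - 5*log10(d) + 5 = 2.5 - 5*log10(639.1) + 5 = -6.5278

-6.5278


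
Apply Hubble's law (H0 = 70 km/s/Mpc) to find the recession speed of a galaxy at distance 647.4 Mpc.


v = H0 * d = 70 * 647.4 = 45318.0

45318.0 km/s


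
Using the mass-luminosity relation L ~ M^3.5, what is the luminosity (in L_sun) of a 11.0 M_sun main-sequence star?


L/L_sun = (M/M_sun)^3.5 = 11.0^3.5 = 4414.4276

4414.4276 L_sun


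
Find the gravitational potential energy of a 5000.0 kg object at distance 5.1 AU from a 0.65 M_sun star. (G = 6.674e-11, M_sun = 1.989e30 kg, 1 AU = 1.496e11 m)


M = 0.65 * 1.989e30 kg = 1.29285e+30 kg; r = 5.1 AU * 1.496e11 m/AU = 7.6296e+11 m. U = -GM*m/r = -(6.674e-11 * 1.29285e+30 * 5000.0) / 7.6296e+11 = -5.655e+11

-5.655e+11 J


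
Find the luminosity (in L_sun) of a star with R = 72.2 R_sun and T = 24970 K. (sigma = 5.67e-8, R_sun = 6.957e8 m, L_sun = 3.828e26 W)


R = 72.2 * 6.957e8 m = 5.022954e+10 m. L = 4*pi*R^2*sigma*T^4 = 4*pi*(5.022954e+10)^2 * 5.67e-8 * 24970^4 = 6.988524534e+32 W. L/L_sun = 6.988524534e+32 / 3.828e26 = 1.826e+06

1.826e+06 L_sun


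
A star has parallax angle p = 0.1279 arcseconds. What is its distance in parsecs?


d = 1/p = 1/0.1279 = 7.8186

7.8186 pc


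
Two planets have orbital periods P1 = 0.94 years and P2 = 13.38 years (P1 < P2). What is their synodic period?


1/P_syn = |1/P1 - 1/P2| = |1/0.94 - 1/13.38| => P_syn = 1.011

1.011 years


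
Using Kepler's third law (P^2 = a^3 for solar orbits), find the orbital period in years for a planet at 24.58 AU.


P = a^(3/2) = 24.58^1.5 = 121.8633

121.8633 years


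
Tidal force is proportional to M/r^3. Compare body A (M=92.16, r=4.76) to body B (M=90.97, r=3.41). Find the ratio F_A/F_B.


Ratio = (M1/r1^3) / (M2/r2^3) = (92.16/4.76^3) / (90.97/3.41^3) = 0.3725

0.3725


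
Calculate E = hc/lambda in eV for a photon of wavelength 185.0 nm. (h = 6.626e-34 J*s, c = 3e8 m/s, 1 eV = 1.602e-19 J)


E = hc/lambda = 6.626e-34 * 3e8 / 1.850e-07 = 1.074e-18 J = 6.7072 eV

6.7072 eV


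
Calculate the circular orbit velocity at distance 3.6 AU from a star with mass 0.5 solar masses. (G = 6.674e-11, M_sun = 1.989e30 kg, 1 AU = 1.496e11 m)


v = sqrt(GM/r) = sqrt(6.674e-11 * 9.945e+29 / 5.386e+11) = 11101.4178

11101.4178 m/s


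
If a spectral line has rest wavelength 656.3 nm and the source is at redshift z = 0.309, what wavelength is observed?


lam_obs = lam_emit * (1 + z) = 656.3 * (1 + 0.309) = 859.0967

859.0967 nm


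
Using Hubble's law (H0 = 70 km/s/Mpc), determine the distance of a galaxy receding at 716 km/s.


d = v / H0 = 716 / 70 = 10.2286

10.2286 Mpc


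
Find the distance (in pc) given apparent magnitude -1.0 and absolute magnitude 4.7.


d = 10^((m - M + 5)/5) = 10^((-1.0 - 4.7 + 5)/5) = 0.7244

0.7244 pc


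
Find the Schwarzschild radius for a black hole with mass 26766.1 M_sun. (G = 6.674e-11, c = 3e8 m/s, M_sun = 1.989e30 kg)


M = 26766.1 * 1.989e30 kg = 5.32377729e+34 kg. rs = 2GM/c^2 = 2 * 6.674e-11 * 5.32377729e+34 / (3e8)^2 = 7.896e+07

7.896e+07 m


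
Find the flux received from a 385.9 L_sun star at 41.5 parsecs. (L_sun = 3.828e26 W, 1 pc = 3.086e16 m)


F = L / (4*pi*d^2) = 1.477e+29 / (4*pi*(1.281e+18)^2) = 7.167e-09

7.167e-09 W/m^2


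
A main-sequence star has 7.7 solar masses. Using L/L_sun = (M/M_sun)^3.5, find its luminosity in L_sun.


L/L_sun = (M/M_sun)^3.5 = 7.7^3.5 = 1266.8277

1266.8277 L_sun


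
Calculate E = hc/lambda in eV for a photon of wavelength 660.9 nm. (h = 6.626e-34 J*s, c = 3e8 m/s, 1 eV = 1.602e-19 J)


E = hc/lambda = 6.626e-34 * 3e8 / 6.609e-07 = 3.008e-19 J = 1.8775 eV

1.8775 eV


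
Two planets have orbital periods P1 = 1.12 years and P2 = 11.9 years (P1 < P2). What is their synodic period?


1/P_syn = |1/P1 - 1/P2| = |1/1.12 - 1/11.9| => P_syn = 1.2364

1.2364 years


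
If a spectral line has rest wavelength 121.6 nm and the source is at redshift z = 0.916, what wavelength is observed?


lam_obs = lam_emit * (1 + z) = 121.6 * (1 + 0.916) = 232.9856

232.9856 nm


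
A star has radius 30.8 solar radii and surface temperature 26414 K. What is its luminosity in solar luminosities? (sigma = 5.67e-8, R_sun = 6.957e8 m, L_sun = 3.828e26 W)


R = 30.8 * 6.957e8 m = 2.142756e+10 m. L = 4*pi*R^2*sigma*T^4 = 4*pi*(2.142756e+10)^2 * 5.67e-8 * 26414^4 = 1.592483923e+32 W. L/L_sun = 1.592483923e+32 / 3.828e26 = 416009.3843

416009.3843 L_sun


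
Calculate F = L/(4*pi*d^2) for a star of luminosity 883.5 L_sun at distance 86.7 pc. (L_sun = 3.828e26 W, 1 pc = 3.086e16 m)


F = L / (4*pi*d^2) = 3.382e+29 / (4*pi*(2.676e+18)^2) = 3.760e-09

3.760e-09 W/m^2


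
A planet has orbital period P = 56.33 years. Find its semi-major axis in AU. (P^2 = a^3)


a = P^(2/3) = 56.33^(2/3) = 14.6947

14.6947 AU


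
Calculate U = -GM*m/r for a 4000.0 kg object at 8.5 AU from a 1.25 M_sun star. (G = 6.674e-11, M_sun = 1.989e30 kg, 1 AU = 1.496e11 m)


M = 1.25 * 1.989e30 kg = 2.48625e+30 kg; r = 8.5 AU * 1.496e11 m/AU = 1.2716e+12 m. U = -GM*m/r = -(6.674e-11 * 2.48625e+30 * 4000.0) / 1.2716e+12 = -5.220e+11

-5.220e+11 J


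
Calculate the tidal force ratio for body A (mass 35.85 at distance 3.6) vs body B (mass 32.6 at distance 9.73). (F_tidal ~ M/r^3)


Ratio = (M1/r1^3) / (M2/r2^3) = (35.85/3.6^3) / (32.6/9.73^3) = 21.7121

21.7121


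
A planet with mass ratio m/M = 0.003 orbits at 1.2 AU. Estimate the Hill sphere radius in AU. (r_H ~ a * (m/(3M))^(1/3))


r_H = a * (m/3M)^(1/3) = 1.2 * (0.003/3)^(1/3) = 0.12

0.12 AU


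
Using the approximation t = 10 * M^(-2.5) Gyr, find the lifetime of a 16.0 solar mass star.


t = 10 * M^(-2.5) = 10 * 16.0^(-2.5) = 0.0098

0.0098 Gyr


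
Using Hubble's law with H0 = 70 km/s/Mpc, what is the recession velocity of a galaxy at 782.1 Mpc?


v = H0 * d = 70 * 782.1 = 54747.0

54747.0 km/s


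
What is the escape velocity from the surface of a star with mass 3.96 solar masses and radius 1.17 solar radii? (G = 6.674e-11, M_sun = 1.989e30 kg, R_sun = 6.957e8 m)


M = 3.96 * 1.989e30 kg = 7.87644e+30 kg; R = 1.17 * 6.957e8 m = 8.13969e+08 m. v_esc = sqrt(2GM/R) = sqrt(2 * 6.674e-11 * 7.87644e+30 / 8.13969e+08) = 1.136e+06

1.136e+06 m/s


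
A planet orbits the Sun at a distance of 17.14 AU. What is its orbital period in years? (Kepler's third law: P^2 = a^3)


P = a^(3/2) = 17.14^1.5 = 70.9604

70.9604 years


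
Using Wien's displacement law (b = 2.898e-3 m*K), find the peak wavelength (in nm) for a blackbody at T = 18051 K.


lam_max = b / T = 2.898e-3 / 18051 = 1.605e-07 m = 160.5451 nm

160.5451 nm


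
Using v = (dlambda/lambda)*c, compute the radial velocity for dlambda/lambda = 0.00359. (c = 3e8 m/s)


v = (dlambda/lambda) * c = 0.00359 * 3e8 = 1.077e+06

1.077e+06 m/s


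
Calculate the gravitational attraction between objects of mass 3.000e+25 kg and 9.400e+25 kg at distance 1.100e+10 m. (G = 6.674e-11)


F = G*m1*m2/r^2 = 6.674e-11 * 3.000e+25 * 9.400e+25 / (1.100e+10)^2 = 6.674e-11 * 2.820e+51 / 1.210e+20 = 1.555e+21

1.555e+21 N


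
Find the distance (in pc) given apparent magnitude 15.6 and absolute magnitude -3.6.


d = 10^((m - M + 5)/5) = 10^((15.6 - -3.6 + 5)/5) = 69183.0971

69183.0971 pc


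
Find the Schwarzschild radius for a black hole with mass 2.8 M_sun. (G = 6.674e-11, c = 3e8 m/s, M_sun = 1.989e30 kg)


M = 2.8 * 1.989e30 kg = 5.5692e+30 kg. rs = 2GM/c^2 = 2 * 6.674e-11 * 5.5692e+30 / (3e8)^2 = 8259.7424

8259.7424 m


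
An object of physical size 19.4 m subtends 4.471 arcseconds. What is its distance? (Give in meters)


D = size / theta_rad, theta_rad = 4.471 * pi/(180*3600) = 2.168e-05, D = 894998.2646

894998.2646 m


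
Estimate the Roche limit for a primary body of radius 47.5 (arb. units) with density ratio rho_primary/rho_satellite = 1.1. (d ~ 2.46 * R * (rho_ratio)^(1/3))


d_Roche = 2.46 * 47.5 * 1.1^(1/3) = 120.6219

120.6219


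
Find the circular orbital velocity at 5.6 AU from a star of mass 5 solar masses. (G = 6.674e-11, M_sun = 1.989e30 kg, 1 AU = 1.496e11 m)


v = sqrt(GM/r) = sqrt(6.674e-11 * 9.945e+30 / 8.378e+11) = 28147.2315

28147.2315 m/s


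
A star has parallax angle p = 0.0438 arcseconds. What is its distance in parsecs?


d = 1/p = 1/0.0438 = 22.8311

22.8311 pc


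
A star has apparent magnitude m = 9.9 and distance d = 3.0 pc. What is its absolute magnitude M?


M = m - 5*log10(d) + 5 = 9.9 - 5*log10(3.0) + 5 = 12.5144

12.5144


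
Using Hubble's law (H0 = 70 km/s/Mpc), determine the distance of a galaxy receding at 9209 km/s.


d = v / H0 = 9209 / 70 = 131.5571

131.5571 Mpc


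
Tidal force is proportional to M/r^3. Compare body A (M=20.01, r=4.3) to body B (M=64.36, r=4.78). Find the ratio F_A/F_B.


Ratio = (M1/r1^3) / (M2/r2^3) = (20.01/4.3^3) / (64.36/4.78^3) = 0.4271

0.4271


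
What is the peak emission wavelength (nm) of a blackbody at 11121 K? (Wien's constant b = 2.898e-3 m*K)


lam_max = b / T = 2.898e-3 / 11121 = 2.606e-07 m = 260.5881 nm

260.5881 nm


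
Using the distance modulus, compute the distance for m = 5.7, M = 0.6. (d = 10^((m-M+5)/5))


d = 10^((m - M + 5)/5) = 10^((5.7 - 0.6 + 5)/5) = 104.7129

104.7129 pc


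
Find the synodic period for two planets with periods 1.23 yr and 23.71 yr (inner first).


1/P_syn = |1/P1 - 1/P2| = |1/1.23 - 1/23.71| => P_syn = 1.2973

1.2973 years


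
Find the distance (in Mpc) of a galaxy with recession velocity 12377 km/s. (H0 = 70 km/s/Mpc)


d = v / H0 = 12377 / 70 = 176.8143

176.8143 Mpc


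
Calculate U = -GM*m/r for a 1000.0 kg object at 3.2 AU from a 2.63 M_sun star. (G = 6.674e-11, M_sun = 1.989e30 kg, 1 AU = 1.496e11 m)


M = 2.63 * 1.989e30 kg = 5.23107e+30 kg; r = 3.2 AU * 1.496e11 m/AU = 4.7872e+11 m. U = -GM*m/r = -(6.674e-11 * 5.23107e+30 * 1000.0) / 4.7872e+11 = -7.293e+11

-7.293e+11 J


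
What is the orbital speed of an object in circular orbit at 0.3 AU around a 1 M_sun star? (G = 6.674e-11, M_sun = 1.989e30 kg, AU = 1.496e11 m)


v = sqrt(GM/r) = sqrt(6.674e-11 * 1.989e+30 / 4.488e+10) = 54385.6181

54385.6181 m/s


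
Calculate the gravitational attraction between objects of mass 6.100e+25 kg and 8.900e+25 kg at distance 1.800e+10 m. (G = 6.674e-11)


F = G*m1*m2/r^2 = 6.674e-11 * 6.100e+25 * 8.900e+25 / (1.800e+10)^2 = 6.674e-11 * 5.429e+51 / 3.240e+20 = 1.118e+21

1.118e+21 N


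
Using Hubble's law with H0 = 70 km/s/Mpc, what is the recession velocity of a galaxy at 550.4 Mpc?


v = H0 * d = 70 * 550.4 = 38528.0

38528.0 km/s


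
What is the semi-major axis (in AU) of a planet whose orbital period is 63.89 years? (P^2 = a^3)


a = P^(2/3) = 63.89^(2/3) = 15.9817

15.9817 AU


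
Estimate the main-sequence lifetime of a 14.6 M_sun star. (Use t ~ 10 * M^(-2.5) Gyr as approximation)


t = 10 * M^(-2.5) = 10 * 14.6^(-2.5) = 0.0123

0.0123 Gyr


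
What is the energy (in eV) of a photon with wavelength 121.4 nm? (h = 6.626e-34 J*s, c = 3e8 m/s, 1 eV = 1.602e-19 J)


E = hc/lambda = 6.626e-34 * 3e8 / 1.214e-07 = 1.637e-18 J = 10.221 eV

10.221 eV


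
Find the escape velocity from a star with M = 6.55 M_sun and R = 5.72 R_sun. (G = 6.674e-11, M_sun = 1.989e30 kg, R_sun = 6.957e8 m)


M = 6.55 * 1.989e30 kg = 1.302795e+31 kg; R = 5.72 * 6.957e8 m = 3.979404e+09 m. v_esc = sqrt(2GM/R) = sqrt(2 * 6.674e-11 * 1.302795e+31 / 3.979404e+09) = 661054.2847

661054.2847 m/s


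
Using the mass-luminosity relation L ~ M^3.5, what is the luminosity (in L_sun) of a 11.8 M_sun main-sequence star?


L/L_sun = (M/M_sun)^3.5 = 11.8^3.5 = 5644.0003

5644.0003 L_sun


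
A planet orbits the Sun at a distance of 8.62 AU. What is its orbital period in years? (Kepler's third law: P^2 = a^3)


P = a^(3/2) = 8.62^1.5 = 25.3082

25.3082 years


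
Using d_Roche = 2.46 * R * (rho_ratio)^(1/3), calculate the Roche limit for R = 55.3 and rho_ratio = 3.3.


d_Roche = 2.46 * 55.3 * 3.3^(1/3) = 202.5341

202.5341


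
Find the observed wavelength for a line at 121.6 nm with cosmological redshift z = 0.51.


lam_obs = lam_emit * (1 + z) = 121.6 * (1 + 0.51) = 183.616

183.616 nm


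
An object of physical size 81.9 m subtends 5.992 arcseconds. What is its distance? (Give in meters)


D = size / theta_rad, theta_rad = 5.992 * pi/(180*3600) = 2.905e-05, D = 2.819e+06

2.819e+06 m


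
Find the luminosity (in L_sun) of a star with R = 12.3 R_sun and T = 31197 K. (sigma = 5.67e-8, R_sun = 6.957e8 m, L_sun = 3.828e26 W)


R = 12.3 * 6.957e8 m = 8.55711e+09 m. L = 4*pi*R^2*sigma*T^4 = 4*pi*(8.55711e+09)^2 * 5.67e-8 * 31197^4 = 4.94195156e+31 W. L/L_sun = 4.94195156e+31 / 3.828e26 = 129100.093

129100.093 L_sun


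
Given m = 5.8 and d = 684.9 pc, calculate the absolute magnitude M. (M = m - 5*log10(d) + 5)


M = m - 5*log10(d) + 5 = 5.8 - 5*log10(684.9) + 5 = -3.3781

-3.3781


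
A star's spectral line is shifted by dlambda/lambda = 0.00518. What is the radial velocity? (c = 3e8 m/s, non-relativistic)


v = (dlambda/lambda) * c = 0.00518 * 3e8 = 1.554e+06

1.554e+06 m/s


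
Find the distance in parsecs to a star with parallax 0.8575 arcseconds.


d = 1/p = 1/0.8575 = 1.1662

1.1662 pc


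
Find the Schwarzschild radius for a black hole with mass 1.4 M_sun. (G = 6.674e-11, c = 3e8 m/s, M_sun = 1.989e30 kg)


M = 1.4 * 1.989e30 kg = 2.7846e+30 kg. rs = 2GM/c^2 = 2 * 6.674e-11 * 2.7846e+30 / (3e8)^2 = 4129.8712

4129.8712 m


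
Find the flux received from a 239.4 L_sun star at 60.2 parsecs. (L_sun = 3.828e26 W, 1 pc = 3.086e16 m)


F = L / (4*pi*d^2) = 9.164e+28 / (4*pi*(1.858e+18)^2) = 2.113e-09

2.113e-09 W/m^2


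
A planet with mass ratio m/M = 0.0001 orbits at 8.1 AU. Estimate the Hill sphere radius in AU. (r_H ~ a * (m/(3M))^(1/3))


r_H = a * (m/3M)^(1/3) = 8.1 * (0.0001/3)^(1/3) = 0.2607

0.2607 AU


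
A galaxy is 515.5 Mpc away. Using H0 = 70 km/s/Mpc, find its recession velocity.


v = H0 * d = 70 * 515.5 = 36085.0

36085.0 km/s


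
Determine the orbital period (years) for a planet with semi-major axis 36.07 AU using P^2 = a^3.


P = a^(3/2) = 36.07^1.5 = 216.6303

216.6303 years


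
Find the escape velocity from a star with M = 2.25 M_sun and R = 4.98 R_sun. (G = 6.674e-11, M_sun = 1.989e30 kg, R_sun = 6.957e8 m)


M = 2.25 * 1.989e30 kg = 4.47525e+30 kg; R = 4.98 * 6.957e8 m = 3.464586e+09 m. v_esc = sqrt(2GM/R) = sqrt(2 * 6.674e-11 * 4.47525e+30 / 3.464586e+09) = 415232.2499

415232.2499 m/s


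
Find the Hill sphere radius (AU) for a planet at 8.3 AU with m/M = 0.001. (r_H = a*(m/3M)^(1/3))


r_H = a * (m/3M)^(1/3) = 8.3 * (0.001/3)^(1/3) = 0.5755

0.5755 AU


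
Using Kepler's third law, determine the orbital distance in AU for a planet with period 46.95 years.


a = P^(2/3) = 46.95^(2/3) = 13.0144

13.0144 AU


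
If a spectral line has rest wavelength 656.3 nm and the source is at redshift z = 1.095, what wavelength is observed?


lam_obs = lam_emit * (1 + z) = 656.3 * (1 + 1.095) = 1374.9485

1374.9485 nm


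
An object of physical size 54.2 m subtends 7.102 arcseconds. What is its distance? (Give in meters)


D = size / theta_rad, theta_rad = 7.102 * pi/(180*3600) = 3.443e-05, D = 1.574e+06

1.574e+06 m


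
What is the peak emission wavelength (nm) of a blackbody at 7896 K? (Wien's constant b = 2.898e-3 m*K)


lam_max = b / T = 2.898e-3 / 7896 = 3.670e-07 m = 367.0213 nm

367.0213 nm


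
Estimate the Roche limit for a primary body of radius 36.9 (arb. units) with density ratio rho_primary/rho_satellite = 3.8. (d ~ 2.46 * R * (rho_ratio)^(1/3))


d_Roche = 2.46 * 36.9 * 3.8^(1/3) = 141.652

141.652


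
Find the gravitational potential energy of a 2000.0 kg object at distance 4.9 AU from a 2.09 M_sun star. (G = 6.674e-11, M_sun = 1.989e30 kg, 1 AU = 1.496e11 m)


M = 2.09 * 1.989e30 kg = 4.15701e+30 kg; r = 4.9 AU * 1.496e11 m/AU = 7.3304e+11 m. U = -GM*m/r = -(6.674e-11 * 4.15701e+30 * 2000.0) / 7.3304e+11 = -7.570e+11

-7.570e+11 J


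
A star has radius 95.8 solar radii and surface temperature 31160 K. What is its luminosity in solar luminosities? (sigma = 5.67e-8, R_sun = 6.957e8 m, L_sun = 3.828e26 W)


R = 95.8 * 6.957e8 m = 6.664806e+10 m. L = 4*pi*R^2*sigma*T^4 = 4*pi*(6.664806e+10)^2 * 5.67e-8 * 31160^4 = 2.98371779e+33 W. L/L_sun = 2.98371779e+33 / 3.828e26 = 7.794e+06

7.794e+06 L_sun


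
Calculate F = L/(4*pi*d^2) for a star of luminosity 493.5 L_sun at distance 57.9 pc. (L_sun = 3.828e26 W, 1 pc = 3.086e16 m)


F = L / (4*pi*d^2) = 1.889e+29 / (4*pi*(1.787e+18)^2) = 4.709e-09

4.709e-09 W/m^2


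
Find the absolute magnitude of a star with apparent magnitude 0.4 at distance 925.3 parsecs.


M = m - 5*log10(d) + 5 = 0.4 - 5*log10(925.3) + 5 = -9.4314

-9.4314


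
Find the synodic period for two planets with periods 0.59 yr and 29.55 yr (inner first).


1/P_syn = |1/P1 - 1/P2| = |1/0.59 - 1/29.55| => P_syn = 0.602

0.602 years


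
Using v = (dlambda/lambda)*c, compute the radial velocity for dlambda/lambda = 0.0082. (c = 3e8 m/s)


v = (dlambda/lambda) * c = 0.0082 * 3e8 = 2.460e+06

2.460e+06 m/s


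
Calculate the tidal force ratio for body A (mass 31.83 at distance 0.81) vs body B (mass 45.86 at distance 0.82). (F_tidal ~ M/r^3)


Ratio = (M1/r1^3) / (M2/r2^3) = (31.83/0.81^3) / (45.86/0.82^3) = 0.7201

0.7201


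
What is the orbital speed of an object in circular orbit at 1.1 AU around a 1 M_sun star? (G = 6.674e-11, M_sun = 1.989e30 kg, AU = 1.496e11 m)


v = sqrt(GM/r) = sqrt(6.674e-11 * 1.989e+30 / 1.646e+11) = 28401.9627

28401.9627 m/s


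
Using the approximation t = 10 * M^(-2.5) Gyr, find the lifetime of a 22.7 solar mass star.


t = 10 * M^(-2.5) = 10 * 22.7^(-2.5) = 0.0041

0.0041 Gyr


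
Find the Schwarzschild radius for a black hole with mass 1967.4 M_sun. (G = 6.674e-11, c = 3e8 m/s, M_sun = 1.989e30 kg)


M = 1967.4 * 1.989e30 kg = 3.9131586e+33 kg. rs = 2GM/c^2 = 2 * 6.674e-11 * 3.9131586e+33 / (3e8)^2 = 5.804e+06

5.804e+06 m


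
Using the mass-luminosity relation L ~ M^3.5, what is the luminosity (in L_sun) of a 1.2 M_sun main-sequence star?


L/L_sun = (M/M_sun)^3.5 = 1.2^3.5 = 1.8929

1.8929 L_sun


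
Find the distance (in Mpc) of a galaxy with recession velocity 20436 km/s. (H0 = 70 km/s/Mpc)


d = v / H0 = 20436 / 70 = 291.9429

291.9429 Mpc


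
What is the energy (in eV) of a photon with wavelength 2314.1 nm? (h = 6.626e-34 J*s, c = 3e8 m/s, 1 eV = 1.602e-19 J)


E = hc/lambda = 6.626e-34 * 3e8 / 2.314e-06 = 8.590e-20 J = 0.5362 eV

0.5362 eV


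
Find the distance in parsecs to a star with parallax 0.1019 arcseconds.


d = 1/p = 1/0.1019 = 9.8135

9.8135 pc


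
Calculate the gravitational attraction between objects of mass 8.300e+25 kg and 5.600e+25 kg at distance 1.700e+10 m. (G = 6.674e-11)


F = G*m1*m2/r^2 = 6.674e-11 * 8.300e+25 * 5.600e+25 / (1.700e+10)^2 = 6.674e-11 * 4.648e+51 / 2.890e+20 = 1.073e+21

1.073e+21 N


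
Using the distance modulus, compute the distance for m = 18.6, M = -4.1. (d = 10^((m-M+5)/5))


d = 10^((m - M + 5)/5) = 10^((18.6 - -4.1 + 5)/5) = 346736.8505

346736.8505 pc


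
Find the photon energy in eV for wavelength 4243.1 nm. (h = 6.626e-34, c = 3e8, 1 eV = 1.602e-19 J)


E = hc/lambda = 6.626e-34 * 3e8 / 4.243e-06 = 4.685e-20 J = 0.2924 eV

0.2924 eV


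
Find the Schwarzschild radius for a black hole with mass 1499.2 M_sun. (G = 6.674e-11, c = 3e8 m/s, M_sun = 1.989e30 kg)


M = 1499.2 * 1.989e30 kg = 2.9819088e+33 kg. rs = 2GM/c^2 = 2 * 6.674e-11 * 2.9819088e+33 / (3e8)^2 = 4.423e+06

4.423e+06 m


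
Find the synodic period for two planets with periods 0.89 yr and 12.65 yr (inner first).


1/P_syn = |1/P1 - 1/P2| = |1/0.89 - 1/12.65| => P_syn = 0.9574

0.9574 years


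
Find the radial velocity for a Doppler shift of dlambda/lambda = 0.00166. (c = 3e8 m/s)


v = (dlambda/lambda) * c = 0.00166 * 3e8 = 498000.0

498000.0 m/s


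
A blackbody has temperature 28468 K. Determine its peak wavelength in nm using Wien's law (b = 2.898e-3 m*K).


lam_max = b / T = 2.898e-3 / 28468 = 1.018e-07 m = 101.7985 nm

101.7985 nm


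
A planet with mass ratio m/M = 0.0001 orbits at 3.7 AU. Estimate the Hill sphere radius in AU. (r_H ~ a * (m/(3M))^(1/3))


r_H = a * (m/3M)^(1/3) = 3.7 * (0.0001/3)^(1/3) = 0.1191

0.1191 AU


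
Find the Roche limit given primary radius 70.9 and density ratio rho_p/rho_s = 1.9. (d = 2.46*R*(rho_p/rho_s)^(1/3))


d_Roche = 2.46 * 70.9 * 1.9^(1/3) = 216.0226

216.0226


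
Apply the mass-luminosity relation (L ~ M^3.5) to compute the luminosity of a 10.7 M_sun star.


L/L_sun = (M/M_sun)^3.5 = 10.7^3.5 = 4007.2203

4007.2203 L_sun


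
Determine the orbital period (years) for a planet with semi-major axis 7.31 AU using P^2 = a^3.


P = a^(3/2) = 7.31^1.5 = 19.7641

19.7641 years


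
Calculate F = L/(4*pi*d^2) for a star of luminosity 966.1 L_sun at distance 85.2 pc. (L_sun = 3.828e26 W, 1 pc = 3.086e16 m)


F = L / (4*pi*d^2) = 3.698e+29 / (4*pi*(2.629e+18)^2) = 4.257e-09

4.257e-09 W/m^2


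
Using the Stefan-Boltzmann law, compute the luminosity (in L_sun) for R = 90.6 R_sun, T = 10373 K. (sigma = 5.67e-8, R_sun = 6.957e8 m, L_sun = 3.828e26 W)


R = 90.6 * 6.957e8 m = 6.303042e+10 m. L = 4*pi*R^2*sigma*T^4 = 4*pi*(6.303042e+10)^2 * 5.67e-8 * 10373^4 = 3.277259542e+31 W. L/L_sun = 3.277259542e+31 / 3.828e26 = 85612.8407

85612.8407 L_sun


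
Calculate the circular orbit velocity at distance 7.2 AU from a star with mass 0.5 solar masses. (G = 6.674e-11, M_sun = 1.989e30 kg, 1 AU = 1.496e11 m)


v = sqrt(GM/r) = sqrt(6.674e-11 * 9.945e+29 / 1.077e+12) = 7849.8878

7849.8878 m/s


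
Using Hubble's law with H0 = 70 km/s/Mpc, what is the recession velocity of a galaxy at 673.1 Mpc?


v = H0 * d = 70 * 673.1 = 47117.0

47117.0 km/s


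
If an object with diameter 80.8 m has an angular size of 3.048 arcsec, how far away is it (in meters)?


D = size / theta_rad, theta_rad = 3.048 * pi/(180*3600) = 1.478e-05, D = 5.468e+06

5.468e+06 m


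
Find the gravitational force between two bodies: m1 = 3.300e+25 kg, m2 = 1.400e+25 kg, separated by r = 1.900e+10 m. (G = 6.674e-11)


F = G*m1*m2/r^2 = 6.674e-11 * 3.300e+25 * 1.400e+25 / (1.900e+10)^2 = 6.674e-11 * 4.620e+50 / 3.610e+20 = 8.541e+19

8.541e+19 N


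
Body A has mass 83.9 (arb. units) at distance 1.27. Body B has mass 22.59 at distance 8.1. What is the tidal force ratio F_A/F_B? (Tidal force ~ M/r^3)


Ratio = (M1/r1^3) / (M2/r2^3) = (83.9/1.27^3) / (22.59/8.1^3) = 963.5841

963.5841


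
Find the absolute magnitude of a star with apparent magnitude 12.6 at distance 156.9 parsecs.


M = m - 5*log10(d) + 5 = 12.6 - 5*log10(156.9) + 5 = 6.6219

6.6219


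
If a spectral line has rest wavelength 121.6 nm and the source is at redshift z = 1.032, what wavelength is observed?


lam_obs = lam_emit * (1 + z) = 121.6 * (1 + 1.032) = 247.0912

247.0912 nm


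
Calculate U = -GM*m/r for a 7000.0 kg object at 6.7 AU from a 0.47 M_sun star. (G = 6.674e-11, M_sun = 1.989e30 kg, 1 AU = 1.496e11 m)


M = 0.47 * 1.989e30 kg = 9.3483e+29 kg; r = 6.7 AU * 1.496e11 m/AU = 1.00232e+12 m. U = -GM*m/r = -(6.674e-11 * 9.3483e+29 * 7000.0) / 1.00232e+12 = -4.357e+11

-4.357e+11 J


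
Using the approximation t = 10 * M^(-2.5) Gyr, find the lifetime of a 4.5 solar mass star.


t = 10 * M^(-2.5) = 10 * 4.5^(-2.5) = 0.2328

0.2328 Gyr


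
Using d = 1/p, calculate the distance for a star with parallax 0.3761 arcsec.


d = 1/p = 1/0.3761 = 2.6589

2.6589 pc


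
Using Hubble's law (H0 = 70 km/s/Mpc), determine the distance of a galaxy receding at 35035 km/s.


d = v / H0 = 35035 / 70 = 500.5

500.5 Mpc


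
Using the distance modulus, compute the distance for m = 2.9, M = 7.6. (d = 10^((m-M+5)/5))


d = 10^((m - M + 5)/5) = 10^((2.9 - 7.6 + 5)/5) = 1.1482

1.1482 pc


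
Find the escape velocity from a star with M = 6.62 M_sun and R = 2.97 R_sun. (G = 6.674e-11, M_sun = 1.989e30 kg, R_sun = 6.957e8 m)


M = 6.62 * 1.989e30 kg = 1.316718e+31 kg; R = 2.97 * 6.957e8 m = 2.066229e+09 m. v_esc = sqrt(2GM/R) = sqrt(2 * 6.674e-11 * 1.316718e+31 / 2.066229e+09) = 922285.2412

922285.2412 m/s


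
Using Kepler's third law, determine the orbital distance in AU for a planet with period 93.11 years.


a = P^(2/3) = 93.11^(2/3) = 20.543

20.543 AU


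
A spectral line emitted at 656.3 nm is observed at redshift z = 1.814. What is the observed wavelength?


lam_obs = lam_emit * (1 + z) = 656.3 * (1 + 1.814) = 1846.8282

1846.8282 nm


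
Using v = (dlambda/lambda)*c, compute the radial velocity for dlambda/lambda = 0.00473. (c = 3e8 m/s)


v = (dlambda/lambda) * c = 0.00473 * 3e8 = 1.419e+06

1.419e+06 m/s


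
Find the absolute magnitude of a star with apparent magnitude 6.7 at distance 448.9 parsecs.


M = m - 5*log10(d) + 5 = 6.7 - 5*log10(448.9) + 5 = -1.5607

-1.5607


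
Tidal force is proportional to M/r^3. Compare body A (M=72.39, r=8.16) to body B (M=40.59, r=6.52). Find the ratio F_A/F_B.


Ratio = (M1/r1^3) / (M2/r2^3) = (72.39/8.16^3) / (40.59/6.52^3) = 0.9098

0.9098


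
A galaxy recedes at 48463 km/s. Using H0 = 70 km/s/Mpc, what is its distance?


d = v / H0 = 48463 / 70 = 692.3286

692.3286 Mpc


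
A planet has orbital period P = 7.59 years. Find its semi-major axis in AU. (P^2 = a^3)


a = P^(2/3) = 7.59^(2/3) = 3.8621

3.8621 AU


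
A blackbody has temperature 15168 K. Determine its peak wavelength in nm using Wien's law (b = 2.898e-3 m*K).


lam_max = b / T = 2.898e-3 / 15168 = 1.911e-07 m = 191.0601 nm

191.0601 nm


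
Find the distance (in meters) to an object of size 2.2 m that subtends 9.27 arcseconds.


D = size / theta_rad, theta_rad = 9.27 * pi/(180*3600) = 4.494e-05, D = 48951.734

48951.734 m


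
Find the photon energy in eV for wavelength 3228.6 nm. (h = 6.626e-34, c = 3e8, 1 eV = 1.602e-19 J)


E = hc/lambda = 6.626e-34 * 3e8 / 3.229e-06 = 6.157e-20 J = 0.3843 eV

0.3843 eV


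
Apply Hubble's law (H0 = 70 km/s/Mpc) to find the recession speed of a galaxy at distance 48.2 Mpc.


v = H0 * d = 70 * 48.2 = 3374.0

3374.0 km/s


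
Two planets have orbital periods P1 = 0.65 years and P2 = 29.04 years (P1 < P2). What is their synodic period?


1/P_syn = |1/P1 - 1/P2| = |1/0.65 - 1/29.04| => P_syn = 0.6649

0.6649 years


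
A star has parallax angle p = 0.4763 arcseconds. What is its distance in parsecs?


d = 1/p = 1/0.4763 = 2.0995

2.0995 pc


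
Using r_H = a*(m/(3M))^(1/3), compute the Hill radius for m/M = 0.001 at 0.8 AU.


r_H = a * (m/3M)^(1/3) = 0.8 * (0.001/3)^(1/3) = 0.0555

0.0555 AU


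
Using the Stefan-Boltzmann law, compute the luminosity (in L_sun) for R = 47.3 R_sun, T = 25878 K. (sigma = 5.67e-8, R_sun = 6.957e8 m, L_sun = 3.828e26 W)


R = 47.3 * 6.957e8 m = 3.290661e+10 m. L = 4*pi*R^2*sigma*T^4 = 4*pi*(3.290661e+10)^2 * 5.67e-8 * 25878^4 = 3.460047375e+32 W. L/L_sun = 3.460047375e+32 / 3.828e26 = 903878.6247

903878.6247 L_sun


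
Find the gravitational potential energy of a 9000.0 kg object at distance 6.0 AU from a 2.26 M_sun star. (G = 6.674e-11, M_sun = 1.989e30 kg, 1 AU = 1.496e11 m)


M = 2.26 * 1.989e30 kg = 4.49514e+30 kg; r = 6.0 AU * 1.496e11 m/AU = 8.976e+11 m. U = -GM*m/r = -(6.674e-11 * 4.49514e+30 * 9000.0) / 8.976e+11 = -3.008e+12

-3.008e+12 J


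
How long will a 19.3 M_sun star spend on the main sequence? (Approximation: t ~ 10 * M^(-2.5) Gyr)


t = 10 * M^(-2.5) = 10 * 19.3^(-2.5) = 0.0061

0.0061 Gyr


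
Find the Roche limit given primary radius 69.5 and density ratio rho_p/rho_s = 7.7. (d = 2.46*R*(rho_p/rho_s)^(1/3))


d_Roche = 2.46 * 69.5 * 7.7^(1/3) = 337.6112

337.6112


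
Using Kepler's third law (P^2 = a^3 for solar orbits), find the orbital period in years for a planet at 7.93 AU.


P = a^(3/2) = 7.93^1.5 = 22.3311

22.3311 years


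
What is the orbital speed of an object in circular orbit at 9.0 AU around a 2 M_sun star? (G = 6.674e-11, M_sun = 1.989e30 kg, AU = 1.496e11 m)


v = sqrt(GM/r) = sqrt(6.674e-11 * 3.978e+30 / 1.346e+12) = 14042.3062

14042.3062 m/s


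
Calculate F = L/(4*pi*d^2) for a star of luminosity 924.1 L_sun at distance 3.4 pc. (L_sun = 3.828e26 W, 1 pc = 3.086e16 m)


F = L / (4*pi*d^2) = 3.537e+29 / (4*pi*(1.049e+17)^2) = 2.557e-06

2.557e-06 W/m^2


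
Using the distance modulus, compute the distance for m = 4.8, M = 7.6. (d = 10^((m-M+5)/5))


d = 10^((m - M + 5)/5) = 10^((4.8 - 7.6 + 5)/5) = 2.7542

2.7542 pc


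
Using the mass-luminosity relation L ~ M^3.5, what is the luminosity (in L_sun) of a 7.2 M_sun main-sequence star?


L/L_sun = (M/M_sun)^3.5 = 7.2^3.5 = 1001.5295

1001.5295 L_sun


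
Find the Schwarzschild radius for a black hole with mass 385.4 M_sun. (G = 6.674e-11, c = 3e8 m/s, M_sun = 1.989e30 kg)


M = 385.4 * 1.989e30 kg = 7.665606e+32 kg. rs = 2GM/c^2 = 2 * 6.674e-11 * 7.665606e+32 / (3e8)^2 = 1.137e+06

1.137e+06 m


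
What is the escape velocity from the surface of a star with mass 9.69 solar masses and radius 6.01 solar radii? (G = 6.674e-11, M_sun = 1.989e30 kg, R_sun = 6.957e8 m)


M = 9.69 * 1.989e30 kg = 1.927341e+31 kg; R = 6.01 * 6.957e8 m = 4.181157e+09 m. v_esc = sqrt(2GM/R) = sqrt(2 * 6.674e-11 * 1.927341e+31 / 4.181157e+09) = 784402.8111

784402.8111 m/s


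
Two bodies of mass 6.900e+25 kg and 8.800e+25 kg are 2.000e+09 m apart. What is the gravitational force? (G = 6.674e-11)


F = G*m1*m2/r^2 = 6.674e-11 * 6.900e+25 * 8.800e+25 / (2.000e+09)^2 = 6.674e-11 * 6.072e+51 / 4.000e+18 = 1.013e+23

1.013e+23 N


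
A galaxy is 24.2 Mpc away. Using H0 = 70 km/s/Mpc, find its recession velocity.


v = H0 * d = 70 * 24.2 = 1694.0

1694.0 km/s


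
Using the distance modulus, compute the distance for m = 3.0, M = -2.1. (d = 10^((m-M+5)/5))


d = 10^((m - M + 5)/5) = 10^((3.0 - -2.1 + 5)/5) = 104.7129

104.7129 pc


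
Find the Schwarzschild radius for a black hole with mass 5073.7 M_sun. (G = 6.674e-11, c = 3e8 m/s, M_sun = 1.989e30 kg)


M = 5073.7 * 1.989e30 kg = 1.00915893e+34 kg. rs = 2GM/c^2 = 2 * 6.674e-11 * 1.00915893e+34 / (3e8)^2 = 1.497e+07

1.497e+07 m


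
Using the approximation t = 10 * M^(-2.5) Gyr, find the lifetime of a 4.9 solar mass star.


t = 10 * M^(-2.5) = 10 * 4.9^(-2.5) = 0.1882

0.1882 Gyr


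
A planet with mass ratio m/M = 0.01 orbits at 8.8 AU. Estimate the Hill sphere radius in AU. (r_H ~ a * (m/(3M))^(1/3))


r_H = a * (m/3M)^(1/3) = 8.8 * (0.01/3)^(1/3) = 1.3145

1.3145 AU


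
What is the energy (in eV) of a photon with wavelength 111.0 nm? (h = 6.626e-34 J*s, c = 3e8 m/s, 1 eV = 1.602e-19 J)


E = hc/lambda = 6.626e-34 * 3e8 / 1.110e-07 = 1.791e-18 J = 11.1786 eV

11.1786 eV


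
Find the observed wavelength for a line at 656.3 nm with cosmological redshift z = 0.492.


lam_obs = lam_emit * (1 + z) = 656.3 * (1 + 0.492) = 979.1996

979.1996 nm


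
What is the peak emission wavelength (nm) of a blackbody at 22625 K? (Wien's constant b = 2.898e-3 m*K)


lam_max = b / T = 2.898e-3 / 22625 = 1.281e-07 m = 128.0884 nm

128.0884 nm


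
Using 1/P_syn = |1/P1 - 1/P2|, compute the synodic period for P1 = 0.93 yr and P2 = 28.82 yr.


1/P_syn = |1/P1 - 1/P2| = |1/0.93 - 1/28.82| => P_syn = 0.961

0.961 years


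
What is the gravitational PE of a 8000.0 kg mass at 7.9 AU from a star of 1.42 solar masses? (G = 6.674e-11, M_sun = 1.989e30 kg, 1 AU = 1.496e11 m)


M = 1.42 * 1.989e30 kg = 2.82438e+30 kg; r = 7.9 AU * 1.496e11 m/AU = 1.18184e+12 m. U = -GM*m/r = -(6.674e-11 * 2.82438e+30 * 8000.0) / 1.18184e+12 = -1.276e+12

-1.276e+12 J


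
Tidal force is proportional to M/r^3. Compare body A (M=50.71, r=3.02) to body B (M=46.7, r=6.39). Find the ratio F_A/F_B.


Ratio = (M1/r1^3) / (M2/r2^3) = (50.71/3.02^3) / (46.7/6.39^3) = 10.2863

10.2863


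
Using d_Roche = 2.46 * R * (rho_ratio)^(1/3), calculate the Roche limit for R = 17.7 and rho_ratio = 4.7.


d_Roche = 2.46 * 17.7 * 4.7^(1/3) = 72.9358

72.9358


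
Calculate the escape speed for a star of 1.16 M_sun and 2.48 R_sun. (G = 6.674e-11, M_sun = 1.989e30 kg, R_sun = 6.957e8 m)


M = 1.16 * 1.989e30 kg = 2.30724e+30 kg; R = 2.48 * 6.957e8 m = 1.725336e+09 m. v_esc = sqrt(2GM/R) = sqrt(2 * 6.674e-11 * 2.30724e+30 / 1.725336e+09) = 422491.1762

422491.1762 m/s


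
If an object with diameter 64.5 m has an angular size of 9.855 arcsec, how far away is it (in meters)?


D = size / theta_rad, theta_rad = 9.855 * pi/(180*3600) = 4.778e-05, D = 1.350e+06

1.350e+06 m


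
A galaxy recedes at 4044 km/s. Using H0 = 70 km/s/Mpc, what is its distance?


d = v / H0 = 4044 / 70 = 57.7714

57.7714 Mpc


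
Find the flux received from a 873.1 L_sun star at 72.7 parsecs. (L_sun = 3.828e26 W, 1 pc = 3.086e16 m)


F = L / (4*pi*d^2) = 3.342e+29 / (4*pi*(2.244e+18)^2) = 5.284e-09

5.284e-09 W/m^2


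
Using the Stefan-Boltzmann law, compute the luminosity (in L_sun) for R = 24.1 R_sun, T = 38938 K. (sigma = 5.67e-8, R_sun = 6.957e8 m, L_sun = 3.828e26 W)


R = 24.1 * 6.957e8 m = 1.676637e+10 m. L = 4*pi*R^2*sigma*T^4 = 4*pi*(1.676637e+10)^2 * 5.67e-8 * 38938^4 = 4.604320832e+32 W. L/L_sun = 4.604320832e+32 / 3.828e26 = 1.203e+06

1.203e+06 L_sun


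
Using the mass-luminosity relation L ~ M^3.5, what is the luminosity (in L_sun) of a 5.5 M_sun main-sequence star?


L/L_sun = (M/M_sun)^3.5 = 5.5^3.5 = 390.184

390.184 L_sun


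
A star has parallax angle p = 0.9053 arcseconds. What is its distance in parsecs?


d = 1/p = 1/0.9053 = 1.1046

1.1046 pc


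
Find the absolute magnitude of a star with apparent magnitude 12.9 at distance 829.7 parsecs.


M = m - 5*log10(d) + 5 = 12.9 - 5*log10(829.7) + 5 = 3.3054

3.3054


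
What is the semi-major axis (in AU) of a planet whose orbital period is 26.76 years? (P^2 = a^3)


a = P^(2/3) = 26.76^(2/3) = 8.9466

8.9466 AU


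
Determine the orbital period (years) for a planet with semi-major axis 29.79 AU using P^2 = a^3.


P = a^(3/2) = 29.79^1.5 = 162.5945

162.5945 years


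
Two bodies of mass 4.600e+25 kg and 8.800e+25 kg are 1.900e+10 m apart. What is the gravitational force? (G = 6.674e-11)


F = G*m1*m2/r^2 = 6.674e-11 * 4.600e+25 * 8.800e+25 / (1.900e+10)^2 = 6.674e-11 * 4.048e+51 / 3.610e+20 = 7.484e+20

7.484e+20 N


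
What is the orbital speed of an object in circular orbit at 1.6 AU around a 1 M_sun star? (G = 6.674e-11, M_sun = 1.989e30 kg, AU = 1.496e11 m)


v = sqrt(GM/r) = sqrt(6.674e-11 * 1.989e+30 / 2.394e+11) = 23549.6634

23549.6634 m/s


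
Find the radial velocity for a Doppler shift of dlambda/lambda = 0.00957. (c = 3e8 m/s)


v = (dlambda/lambda) * c = 0.00957 * 3e8 = 2.871e+06

2.871e+06 m/s


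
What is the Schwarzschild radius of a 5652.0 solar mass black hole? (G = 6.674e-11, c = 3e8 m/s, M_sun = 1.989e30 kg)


M = 5652.0 * 1.989e30 kg = 1.1241828e+34 kg. rs = 2GM/c^2 = 2 * 6.674e-11 * 1.1241828e+34 / (3e8)^2 = 1.667e+07

1.667e+07 m


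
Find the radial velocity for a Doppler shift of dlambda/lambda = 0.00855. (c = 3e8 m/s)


v = (dlambda/lambda) * c = 0.00855 * 3e8 = 2.565e+06

2.565e+06 m/s


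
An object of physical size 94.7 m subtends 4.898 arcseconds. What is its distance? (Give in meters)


D = size / theta_rad, theta_rad = 4.898 * pi/(180*3600) = 2.375e-05, D = 3.988e+06

3.988e+06 m


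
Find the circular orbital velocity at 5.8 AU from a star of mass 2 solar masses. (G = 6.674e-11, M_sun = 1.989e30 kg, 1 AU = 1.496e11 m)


v = sqrt(GM/r) = sqrt(6.674e-11 * 3.978e+30 / 8.677e+11) = 17492.2509

17492.2509 m/s


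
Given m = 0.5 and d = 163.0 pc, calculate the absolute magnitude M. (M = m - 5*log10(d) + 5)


M = m - 5*log10(d) + 5 = 0.5 - 5*log10(163.0) + 5 = -5.5609

-5.5609


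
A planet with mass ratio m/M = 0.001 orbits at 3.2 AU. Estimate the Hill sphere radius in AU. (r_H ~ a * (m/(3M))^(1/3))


r_H = a * (m/3M)^(1/3) = 3.2 * (0.001/3)^(1/3) = 0.2219

0.2219 AU


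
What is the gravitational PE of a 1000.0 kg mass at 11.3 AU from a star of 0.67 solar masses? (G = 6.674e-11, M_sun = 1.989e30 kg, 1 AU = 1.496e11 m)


M = 0.67 * 1.989e30 kg = 1.33263e+30 kg; r = 11.3 AU * 1.496e11 m/AU = 1.69048e+12 m. U = -GM*m/r = -(6.674e-11 * 1.33263e+30 * 1000.0) / 1.69048e+12 = -5.261e+10

-5.261e+10 J


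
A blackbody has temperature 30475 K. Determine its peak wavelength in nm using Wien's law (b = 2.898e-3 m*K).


lam_max = b / T = 2.898e-3 / 30475 = 9.509e-08 m = 95.0943 nm

95.0943 nm


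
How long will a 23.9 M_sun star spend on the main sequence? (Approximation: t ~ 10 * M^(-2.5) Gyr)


t = 10 * M^(-2.5) = 10 * 23.9^(-2.5) = 0.0036

0.0036 Gyr


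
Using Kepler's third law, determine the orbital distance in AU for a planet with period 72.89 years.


a = P^(2/3) = 72.89^(2/3) = 17.4493

17.4493 AU


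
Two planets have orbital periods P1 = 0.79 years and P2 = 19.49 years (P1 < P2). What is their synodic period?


1/P_syn = |1/P1 - 1/P2| = |1/0.79 - 1/19.49| => P_syn = 0.8234

0.8234 years


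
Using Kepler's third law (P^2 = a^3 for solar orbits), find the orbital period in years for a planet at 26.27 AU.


P = a^(3/2) = 26.27^1.5 = 134.645

134.645 years


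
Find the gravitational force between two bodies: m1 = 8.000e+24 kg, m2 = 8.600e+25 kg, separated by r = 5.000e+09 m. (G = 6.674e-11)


F = G*m1*m2/r^2 = 6.674e-11 * 8.000e+24 * 8.600e+25 / (5.000e+09)^2 = 6.674e-11 * 6.880e+50 / 2.500e+19 = 1.837e+21

1.837e+21 N


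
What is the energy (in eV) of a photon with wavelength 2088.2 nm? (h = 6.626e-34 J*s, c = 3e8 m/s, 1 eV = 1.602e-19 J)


E = hc/lambda = 6.626e-34 * 3e8 / 2.088e-06 = 9.519e-20 J = 0.5942 eV

0.5942 eV


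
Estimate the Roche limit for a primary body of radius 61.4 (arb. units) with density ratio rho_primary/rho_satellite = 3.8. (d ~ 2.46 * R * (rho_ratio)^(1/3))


d_Roche = 2.46 * 61.4 * 3.8^(1/3) = 235.7028

235.7028


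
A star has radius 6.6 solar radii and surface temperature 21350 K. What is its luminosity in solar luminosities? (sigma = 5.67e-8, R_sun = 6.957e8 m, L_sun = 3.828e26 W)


R = 6.6 * 6.957e8 m = 4.59162e+09 m. L = 4*pi*R^2*sigma*T^4 = 4*pi*(4.59162e+09)^2 * 5.67e-8 * 21350^4 = 3.121162053e+30 W. L/L_sun = 3.121162053e+30 / 3.828e26 = 8153.5059

8153.5059 L_sun


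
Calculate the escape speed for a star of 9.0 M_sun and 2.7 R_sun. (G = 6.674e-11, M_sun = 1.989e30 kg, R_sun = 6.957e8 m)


M = 9.0 * 1.989e30 kg = 1.7901e+31 kg; R = 2.7 * 6.957e8 m = 1.87839e+09 m. v_esc = sqrt(2GM/R) = sqrt(2 * 6.674e-11 * 1.7901e+31 / 1.87839e+09) = 1.128e+06

1.128e+06 m/s


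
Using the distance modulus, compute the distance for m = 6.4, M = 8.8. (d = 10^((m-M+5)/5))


d = 10^((m - M + 5)/5) = 10^((6.4 - 8.8 + 5)/5) = 3.3113

3.3113 pc


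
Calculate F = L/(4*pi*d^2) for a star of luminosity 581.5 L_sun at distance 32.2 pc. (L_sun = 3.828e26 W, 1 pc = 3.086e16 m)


F = L / (4*pi*d^2) = 2.226e+29 / (4*pi*(9.937e+17)^2) = 1.794e-08

1.794e-08 W/m^2
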